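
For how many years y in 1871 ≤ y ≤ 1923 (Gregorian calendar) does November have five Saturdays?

November has 30 days; it has five Saturdays when Saturday falls among the first (month-length − 28) days — i.e. when November 1 is one of Saturday/Friday.
November 1 by year: 1871:Wed 1872:Fri✓ 1873:Sat✓ 1874:Sun 1875:Mon 1876:Wed 1877:Thu 1878:Fri✓ 1879:Sat✓ 1880:Mon 1881:Tue 1882:Wed 1883:Thu 1884:Sat✓ 1885:Sun …(23 more)… 1909:Mon 1910:Tue 1911:Wed 1912:Fri✓ 1913:Sat✓ 1914:Sun 1915:Mon 1916:Wed 1917:Thu 1918:Fri✓ 1919:Sat✓ 1920:Mon 1921:Tue 1922:Wed 1923:Thu
Years with five Saturdays: 1872, 1873, 1878, 1879, 1884, 1889, 1890, 1895, 1901, 1902, 1907, 1912, 1913, 1918, 1919 → 15.

15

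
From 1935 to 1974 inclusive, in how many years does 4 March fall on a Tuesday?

5

Track 4 March's weekday year by year (advancing +1, or +2 across a Feb 29):
  1935: Mon  1936: Wed (+2)  1937: Thu (+1)  1938: Fri (+1)  1939: Sat (+1)
  1940: Mon (+2)  1941: Tue (+1) ✓  1942: Wed (+1)  1943: Thu (+1)  1944: Sat (+2)
  1945: Sun (+1)  1946: Mon (+1)  1947: Tue (+1) ✓  1948: Thu (+2)  … (12 more years) …
  1961: Sat (+1)  1962: Sun (+1)  1963: Mon (+1)  1964: Wed (+2)  1965: Thu (+1)
  1966: Fri (+1)  1967: Sat (+1)  1968: Mon (+2)  1969: Tue (+1) ✓  1970: Wed (+1)
  1971: Thu (+1)  1972: Sat (+2)  1973: Sun (+1)  1974: Mon (+1)
Tuesday years: 1941, 1947, 1952, 1958, 1969 — 5 in total.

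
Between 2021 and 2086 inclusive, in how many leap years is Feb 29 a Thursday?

3

Leap years in 2021–2086: 16 of them.
Feb 29 weekday advances by 5 (mod 7) from one leap year to the next four years later (or differs when a century non-leap intervenes).
Leap-day weekdays: 2024:Thu✓ 2028:Tue 2032:Sun 2036:Fri 2040:Wed 2044:Mon 2048:Sat 2052:Thu✓ 2056:Tue 2060:Sun 2064:Fri 2068:Wed 2072:Mon 2076:Sat 2080:Thu✓ 2084:Tue
Thursday: 2024, 2052, 2080 → 3.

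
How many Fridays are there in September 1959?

September 1959 has 30 days and begins on Tuesday.
The first Friday is September 4.
Fridays fall on 4, 11, 18, 25 — that's 4.

4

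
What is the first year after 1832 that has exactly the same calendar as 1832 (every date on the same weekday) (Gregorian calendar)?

Two years share a calendar iff Jan 1 falls on the same weekday and both are leap or both are common. 1832: Jan 1 is Sunday, leap year.
1833: Jan 1 Tuesday, common
1834: Jan 1 Wednesday, common
1835: Jan 1 Thursday, common
1836: Jan 1 Friday, leap
1837: Jan 1 Sunday, common
1838: Jan 1 Monday, common
1839: Jan 1 Tuesday, common
1840: Jan 1 Wednesday, leap
1841: Jan 1 Friday, common
1842: Jan 1 Saturday, common
1843: Jan 1 Sunday, common
1844: Jan 1 Monday, leap
1845: Jan 1 Wednesday, common
1846: Jan 1 Thursday, common
1847: Jan 1 Friday, common
1848: Jan 1 Saturday, leap
1849: Jan 1 Monday, common
1850: Jan 1 Tuesday, common
1851: Jan 1 Wednesday, common
1852: Jan 1 Thursday, leap
1853: Jan 1 Saturday, common
1854: Jan 1 Sunday, common
1855: Jan 1 Monday, common
1856: Jan 1 Tuesday, leap
1857: Jan 1 Thursday, common
1858: Jan 1 Friday, common
1859: Jan 1 Saturday, common
1860: Jan 1 Sunday, leap
1860 matches on both conditions.

1860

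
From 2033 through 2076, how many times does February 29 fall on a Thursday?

1

Leap years in 2033–2076: 11 of them.
Feb 29 weekday advances by 5 (mod 7) from one leap year to the next four years later (or differs when a century non-leap intervenes).
Leap-day weekdays: 2036:Fri 2040:Wed 2044:Mon 2048:Sat 2052:Thu✓ 2056:Tue 2060:Sun 2064:Fri 2068:Wed 2072:Mon 2076:Sat
Thursday: 2052 → 1.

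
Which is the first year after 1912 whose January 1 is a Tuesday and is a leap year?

Jan 1 advances by 2 weekdays after a leap year and by 1 after a common year.
1912: Jan 1 is Monday (leap).
1913: Wednesday
1914: Thursday
1915: Friday
1916: Saturday (leap)
1917: Monday
1918: Tuesday
1919: Wednesday
1920: Thursday (leap)
1921: Saturday
1922: Sunday
1923: Monday
1924: Tuesday (leap)
1924 begins on a Tuesday and is a leap year.

1924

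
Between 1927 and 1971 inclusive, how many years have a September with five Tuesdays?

13

September has 30 days; it has five Tuesdays when Tuesday falls among the first (month-length − 28) days — i.e. when September 1 is one of Tuesday/Monday.
September 1 by year: 1927:Thu 1928:Sat 1929:Sun 1930:Mon✓ 1931:Tue✓ 1932:Thu 1933:Fri 1934:Sat 1935:Sun 1936:Tue✓ 1937:Wed 1938:Thu 1939:Fri 1940:Sun 1941:Mon✓ …(15 more)… 1957:Sun 1958:Mon✓ 1959:Tue✓ 1960:Thu 1961:Fri 1962:Sat 1963:Sun 1964:Tue✓ 1965:Wed 1966:Thu 1967:Fri 1968:Sun 1969:Mon✓ 1970:Tue✓ 1971:Wed
Years with five Tuesdays: 1930, 1931, 1936, 1941, 1942, 1947, 1952, 1953, 1958, 1959, 1964, 1969, 1970 → 13.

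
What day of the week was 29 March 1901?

Friday

January 1, 1901 is a Tuesday.
March 29 is day 88 of the year, i.e. 87 days after Jan 1.
87 mod 7 = 3, so advance 3 weekdays from Tuesday: Friday.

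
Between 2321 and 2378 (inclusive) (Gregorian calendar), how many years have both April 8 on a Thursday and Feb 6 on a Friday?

Check each year's weekday for April 8 and Feb 6:
  2321: Fri/Sun  2322: Sat/Mon  2323: Sun/Tue  2324: Tue/Wed  2325: Wed/Fri  2326: Thu/Sat  2327: Fri/Sun  2328: Sun/Mon  2329: Mon/Wed  2330: Tue/Thu  2331: Wed/Fri  2332: Fri/Sat  2333: Sat/Mon  2334: Sun/Tue  …(30 more)…  2365: Thu/Sat  2366: Fri/Sun  2367: Sat/Mon  2368: Mon/Tue  2369: Tue/Thu  2370: Wed/Fri  2371: Thu/Sat  2372: Sat/Sun  2373: Sun/Tue  2374: Mon/Wed  2375: Tue/Thu  2376: Thu/Fri ✓  2377: Fri/Sun  2378: Sat/Mon
Both conditions hold in: 2348, 2376 — 2.

2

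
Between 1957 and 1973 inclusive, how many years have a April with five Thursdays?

5

April has 30 days; it has five Thursdays when Thursday falls among the first (month-length − 28) days — i.e. when April 1 is one of Thursday/Wednesday.
April 1 by year: 1957:Mon 1958:Tue 1959:Wed✓ 1960:Fri 1961:Sat 1962:Sun 1963:Mon 1964:Wed✓ 1965:Thu✓ 1966:Fri 1967:Sat 1968:Mon 1969:Tue 1970:Wed✓ 1971:Thu✓ 1972:Sat 1973:Sun
Years with five Thursdays: 1959, 1964, 1965, 1970, 1971 → 5.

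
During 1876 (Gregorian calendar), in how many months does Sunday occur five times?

A month of length L has five Sundays iff its first Sunday is on day ≤ L−28 (so day 1–3 in a 31-day month, 1–2 in a 30-day month, day 1 in a leap February).
Checking each month of 1876: Jan starts Sat (31d) ✓; Feb starts Tue (29d); Mar starts Wed (31d); Apr starts Sat (30d) ✓; May starts Mon (31d); Jun starts Thu (30d); Jul starts Sat (31d) ✓; Aug starts Tue (31d); Sep starts Fri (30d); Oct starts Sun (31d) ✓; Nov starts Wed (30d); Dec starts Fri (31d) ✓.
Five-Sunday months: January, April, July, October, December → 5.

5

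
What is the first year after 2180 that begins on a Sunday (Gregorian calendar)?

Jan 1 advances by 2 weekdays after a leap year and by 1 after a common year.
2180: Jan 1 is Saturday (leap).
2181: Monday
2182: Tuesday
2183: Wednesday
2184: Thursday (leap)
2185: Saturday
2186: Sunday
2186 begins on a Sunday

2186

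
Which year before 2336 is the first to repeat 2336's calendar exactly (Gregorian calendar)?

Two years share a calendar iff Jan 1 falls on the same weekday and both are leap or both are common. 2336: Jan 1 is Wednesday, leap year.
2335: Jan 1 Tuesday, common
2334: Jan 1 Monday, common
2333: Jan 1 Sunday, common
2332: Jan 1 Friday, leap
2331: Jan 1 Thursday, common
2330: Jan 1 Wednesday, common
2329: Jan 1 Tuesday, common
2328: Jan 1 Sunday, leap
2327: Jan 1 Saturday, common
2326: Jan 1 Friday, common
2325: Jan 1 Thursday, common
2324: Jan 1 Tuesday, leap
2323: Jan 1 Monday, common
2322: Jan 1 Sunday, common
2321: Jan 1 Saturday, common
2320: Jan 1 Thursday, leap
2319: Jan 1 Wednesday, common
2318: Jan 1 Tuesday, common
2317: Jan 1 Monday, common
2316: Jan 1 Saturday, leap
2315: Jan 1 Friday, common
2314: Jan 1 Thursday, common
2313: Jan 1 Wednesday, common
2312: Jan 1 Monday, leap
2311: Jan 1 Sunday, common
2310: Jan 1 Saturday, common
2309: Jan 1 Friday, common
2308: Jan 1 Wednesday, leap
2308 matches on both conditions.

2308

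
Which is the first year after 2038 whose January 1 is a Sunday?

Jan 1 advances by 2 weekdays after a leap year and by 1 after a common year.
2038: Jan 1 is Friday.
2039: Saturday
2040: Sunday (leap)
2040 begins on a Sunday

2040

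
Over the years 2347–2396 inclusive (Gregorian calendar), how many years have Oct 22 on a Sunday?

7

Track Oct 22's weekday year by year (advancing +1, or +2 across a Feb 29):
  2347: Wed  2348: Fri (+2)  2349: Sat (+1)  2350: Sun (+1) ✓  2351: Mon (+1)
  2352: Wed (+2)  2353: Thu (+1)  2354: Fri (+1)  2355: Sat (+1)  2356: Mon (+2)
  2357: Tue (+1)  2358: Wed (+1)  2359: Thu (+1)  2360: Sat (+2)  … (22 more years) …
  2383: Sat (+1)  2384: Mon (+2)  2385: Tue (+1)  2386: Wed (+1)  2387: Thu (+1)
  2388: Sat (+2)  2389: Sun (+1) ✓  2390: Mon (+1)  2391: Tue (+1)  2392: Thu (+2)
  2393: Fri (+1)  2394: Sat (+1)  2395: Sun (+1) ✓  2396: Tue (+2)
Sunday years: 2350, 2361, 2367, 2372, 2378, 2389, 2395 — 7 in total.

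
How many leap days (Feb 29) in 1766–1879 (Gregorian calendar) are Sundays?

Leap years in 1766–1879: 27 of them.
Feb 29 weekday advances by 5 (mod 7) from one leap year to the next four years later (or differs when a century non-leap intervenes).
Leap-day weekdays: 1768:Mon 1772:Sat 1776:Thu 1780:Tue 1784:Sun✓ 1788:Fri 1792:Wed 1796:Mon 1804:Wed 1808:Mon 1812:Sat 1816:Thu 1820:Tue 1824:Sun✓ 1828:Fri 1832:Wed 1836:Mon 1840:Sat 1844:Thu 1848:Tue 1852:Sun✓ 1856:Fri 1860:Wed 1864:Mon 1868:Sat 1872:Thu 1876:Tue
Sunday: 1784, 1824, 1852 → 3.

3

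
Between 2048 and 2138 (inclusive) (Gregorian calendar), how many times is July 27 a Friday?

13

Track July 27's weekday year by year (advancing +1, or +2 across a Feb 29):
  2048: Mon  2049: Tue (+1)  2050: Wed (+1)  2051: Thu (+1)  2052: Sat (+2)
  2053: Sun (+1)  2054: Mon (+1)  2055: Tue (+1)  2056: Thu (+2)  2057: Fri (+1) ✓
  2058: Sat (+1)  2059: Sun (+1)  2060: Tue (+2)  2061: Wed (+1)  … (63 more years) …
  2125: Fri (+1) ✓  2126: Sat (+1)  2127: Sun (+1)  2128: Tue (+2)  2129: Wed (+1)
  2130: Thu (+1)  2131: Fri (+1) ✓  2132: Sun (+2)  2133: Mon (+1)  2134: Tue (+1)
  2135: Wed (+1)  2136: Fri (+2) ✓  2137: Sat (+1)  2138: Sun (+1)
Friday years: 2057, 2063, 2068, 2074, 2085, 2091, 2096, 2103, 2108, 2114, 2125, 2131, 2136 — 13 in total.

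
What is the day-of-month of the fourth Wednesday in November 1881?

November 1, 1881 is a Tuesday, so the first Wednesday is the 2nd.
The fourth Wednesday is 2 + 21 = 23.

23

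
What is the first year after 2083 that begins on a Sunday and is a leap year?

2096

Jan 1 advances by 2 weekdays after a leap year and by 1 after a common year.
2083: Jan 1 is Friday.
2084: Saturday (leap)
2085: Monday
2086: Tuesday
2087: Wednesday
2088: Thursday (leap)
2089: Saturday
2090: Sunday
2091: Monday
2092: Tuesday (leap)
2093: Thursday
2094: Friday
2095: Saturday
2096: Sunday (leap)
2096 begins on a Sunday and is a leap year.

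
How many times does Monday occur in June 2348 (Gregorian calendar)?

4

June 2348 has 30 days and begins on Tuesday.
The first Monday is June 7.
Mondays fall on 7, 14, 21, 28 — that's 4.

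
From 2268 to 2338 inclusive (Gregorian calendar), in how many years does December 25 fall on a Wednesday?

Track December 25's weekday year by year (advancing +1, or +2 across a Feb 29):
  2268: Fri  2269: Sat (+1)  2270: Sun (+1)  2271: Mon (+1)  2272: Wed (+2) ✓
  2273: Thu (+1)  2274: Fri (+1)  2275: Sat (+1)  2276: Mon (+2)  2277: Tue (+1)
  2278: Wed (+1) ✓  2279: Thu (+1)  2280: Sat (+2)  2281: Sun (+1)  … (43 more years) …
  2325: Fri (+1)  2326: Sat (+1)  2327: Sun (+1)  2328: Tue (+2)  2329: Wed (+1) ✓
  2330: Thu (+1)  2331: Fri (+1)  2332: Sun (+2)  2333: Mon (+1)  2334: Tue (+1)
  2335: Wed (+1) ✓  2336: Fri (+2)  2337: Sat (+1)  2338: Sun (+1)
Wednesday years: 2272, 2278, 2289, 2295, 2301, 2307, 2312, 2318, 2329, 2335 — 10 in total.

10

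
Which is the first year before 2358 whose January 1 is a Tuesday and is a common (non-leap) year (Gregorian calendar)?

Jan 1 advances by 2 weekdays after a leap year and by 1 after a common year.
2358: Jan 1 is Wednesday.
2357: Tuesday
2357 begins on a Tuesday and is a common year.

2357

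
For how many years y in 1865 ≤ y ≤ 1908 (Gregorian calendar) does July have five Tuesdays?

July has 31 days; it has five Tuesdays when Tuesday falls among the first (month-length − 28) days — i.e. when July 1 is one of Tuesday/Monday/Sunday.
July 1 by year: 1865:Sat 1866:Sun✓ 1867:Mon✓ 1868:Wed 1869:Thu 1870:Fri 1871:Sat 1872:Mon✓ 1873:Tue✓ 1874:Wed 1875:Thu 1876:Sat 1877:Sun✓ 1878:Mon✓ 1879:Tue✓ …(14 more)… 1894:Sun✓ 1895:Mon✓ 1896:Wed 1897:Thu 1898:Fri 1899:Sat 1900:Sun✓ 1901:Mon✓ 1902:Tue✓ 1903:Wed 1904:Fri 1905:Sat 1906:Sun✓ 1907:Mon✓ 1908:Wed
Years with five Tuesdays: 1866, 1867, 1872, 1873, 1877, 1878, 1879, 1883, 1884, 1888, 1889, 1890, 1894, 1895, 1900, 1901, 1902, 1906, 1907 → 19.

19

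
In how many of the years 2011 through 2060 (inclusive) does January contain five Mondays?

January has 31 days; it has five Mondays when Monday falls among the first (month-length − 28) days — i.e. when January 1 is one of Monday/Sunday/Saturday.
January 1 by year: 2011:Sat✓ 2012:Sun✓ 2013:Tue 2014:Wed 2015:Thu 2016:Fri 2017:Sun✓ 2018:Mon✓ 2019:Tue 2020:Wed 2021:Fri 2022:Sat✓ 2023:Sun✓ 2024:Mon✓ 2025:Wed …(20 more)… 2046:Mon✓ 2047:Tue 2048:Wed 2049:Fri 2050:Sat✓ 2051:Sun✓ 2052:Mon✓ 2053:Wed 2054:Thu 2055:Fri 2056:Sat✓ 2057:Mon✓ 2058:Tue 2059:Wed 2060:Thu
Years with five Mondays: 2011, 2012, 2017, 2018, 2022, 2023, 2024, 2028, 2029, 2033, 2034, 2035, 2039, 2040, 2045, 2046, 2050, 2051, 2052, 2056, 2057 → 21.

21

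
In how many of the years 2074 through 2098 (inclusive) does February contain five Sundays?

February has 28 days (29 in leap years); it has five Sundays when Sunday falls among the first (month-length − 28) days — i.e. when February 1 is Sunday in a leap year (never in a common year).
February 1 by year: 2074:Thu 2075:Fri 2076:Sat 2077:Mon 2078:Tue 2079:Wed 2080:Thu 2081:Sat 2082:Sun 2083:Mon 2084:Tue 2085:Thu 2086:Fri 2087:Sat 2088:Sun✓ 2089:Tue 2090:Wed 2091:Thu 2092:Fri 2093:Sun 2094:Mon 2095:Tue 2096:Wed 2097:Fri 2098:Sat
Years with five Sundays: 2088 → 1.

1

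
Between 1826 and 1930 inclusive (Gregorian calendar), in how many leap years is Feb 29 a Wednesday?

Leap years in 1826–1930: 25 of them.
Feb 29 weekday advances by 5 (mod 7) from one leap year to the next four years later (or differs when a century non-leap intervenes).
Leap-day weekdays: 1828:Fri 1832:Wed✓ 1836:Mon 1840:Sat 1844:Thu 1848:Tue 1852:Sun 1856:Fri 1860:Wed✓ 1864:Mon 1868:Sat 1872:Thu 1876:Tue 1880:Sun 1884:Fri 1888:Wed✓ 1892:Mon 1896:Sat 1904:Mon 1908:Sat 1912:Thu 1916:Tue 1920:Sun 1924:Fri 1928:Wed✓
Wednesday: 1832, 1860, 1888, 1928 → 4.

4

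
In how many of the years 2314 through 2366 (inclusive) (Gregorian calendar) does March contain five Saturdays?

March has 31 days; it has five Saturdays when Saturday falls among the first (month-length − 28) days — i.e. when March 1 is one of Saturday/Friday/Thursday.
March 1 by year: 2314:Sun 2315:Mon 2316:Wed 2317:Thu✓ 2318:Fri✓ 2319:Sat✓ 2320:Mon 2321:Tue 2322:Wed 2323:Thu✓ 2324:Sat✓ 2325:Sun 2326:Mon 2327:Tue 2328:Thu✓ …(23 more)… 2352:Sat✓ 2353:Sun 2354:Mon 2355:Tue 2356:Thu✓ 2357:Fri✓ 2358:Sat✓ 2359:Sun 2360:Tue 2361:Wed 2362:Thu✓ 2363:Fri✓ 2364:Sun 2365:Mon 2366:Tue
Years with five Saturdays: 2317, 2318, 2319, 2323, 2324, 2328, 2329, 2330, 2334, 2335, 2340, 2341, 2345, 2346, 2347, 2351, 2352, 2356, 2357, 2358, 2362, 2363 → 22.

22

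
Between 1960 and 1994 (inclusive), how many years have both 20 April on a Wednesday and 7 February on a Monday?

Check each year's weekday for 20 April and 7 February:
  1960: Wed/Sun  1961: Thu/Tue  1962: Fri/Wed  1963: Sat/Thu  1964: Mon/Fri  1965: Tue/Sun  1966: Wed/Mon ✓  1967: Thu/Tue  1968: Sat/Wed  1969: Sun/Fri  1970: Mon/Sat  1971: Tue/Sun  1972: Thu/Mon  1973: Fri/Wed  …(7 more)…  1981: Mon/Sat  1982: Tue/Sun  1983: Wed/Mon ✓  1984: Fri/Tue  1985: Sat/Thu  1986: Sun/Fri  1987: Mon/Sat  1988: Wed/Sun  1989: Thu/Tue  1990: Fri/Wed  1991: Sat/Thu  1992: Mon/Fri  1993: Tue/Sun  1994: Wed/Mon ✓
Both conditions hold in: 1966, 1977, 1983, 1994 — 4.

4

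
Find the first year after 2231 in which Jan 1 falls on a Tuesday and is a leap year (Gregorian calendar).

Jan 1 advances by 2 weekdays after a leap year and by 1 after a common year.
2231: Jan 1 is Saturday.
2232: Sunday (leap)
2233: Tuesday
2234: Wednesday
2235: Thursday
2236: Friday (leap)
2237: Sunday
2238: Monday
2239: Tuesday
2240: Wednesday (leap)
2241: Friday
2242: Saturday
2243: Sunday
2244: Monday (leap)
2245: Wednesday
2246: Thursday
2247: Friday
2248: Saturday (leap)
2249: Monday
2250: Tuesday
2251: Wednesday
2252: Thursday (leap)
2253: Saturday
2254: Sunday
2255: Monday
2256: Tuesday (leap)
2256 begins on a Tuesday and is a leap year.

2256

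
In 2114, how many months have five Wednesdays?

A month of length L has five Wednesdays iff its first Wednesday is on day ≤ L−28 (so day 1–3 in a 31-day month, 1–2 in a 30-day month, day 1 in a leap February).
Checking each month of 2114: Jan starts Mon (31d) ✓; Feb starts Thu (28d); Mar starts Thu (31d); Apr starts Sun (30d); May starts Tue (31d) ✓; Jun starts Fri (30d); Jul starts Sun (31d); Aug starts Wed (31d) ✓; Sep starts Sat (30d); Oct starts Mon (31d) ✓; Nov starts Thu (30d); Dec starts Sat (31d).
Five-Wednesday months: January, May, August, October → 4.

4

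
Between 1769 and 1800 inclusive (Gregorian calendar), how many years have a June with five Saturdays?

June has 30 days; it has five Saturdays when Saturday falls among the first (month-length − 28) days — i.e. when June 1 is one of Saturday/Friday.
June 1 by year: 1769:Thu 1770:Fri✓ 1771:Sat✓ 1772:Mon 1773:Tue 1774:Wed 1775:Thu 1776:Sat✓ 1777:Sun 1778:Mon 1779:Tue 1780:Thu 1781:Fri✓ 1782:Sat✓ 1783:Sun 1784:Tue 1785:Wed 1786:Thu 1787:Fri✓ 1788:Sun 1789:Mon 1790:Tue 1791:Wed 1792:Fri✓ 1793:Sat✓ 1794:Sun 1795:Mon 1796:Wed 1797:Thu 1798:Fri✓ 1799:Sat✓ 1800:Sun
Years with five Saturdays: 1770, 1771, 1776, 1781, 1782, 1787, 1792, 1793, 1798, 1799 → 10.

10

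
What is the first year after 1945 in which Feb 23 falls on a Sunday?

1947

From one year to the next, a fixed date's weekday advances by 1, or by 2 when a Feb 29 lies between the two dates.
1945: February 23 is Friday.
1946: Saturday (+1)
1947: Sunday (+1)
Feb 23 falls on a Sunday in 1947.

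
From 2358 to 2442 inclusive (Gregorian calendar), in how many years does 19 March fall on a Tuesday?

12

Track 19 March's weekday year by year (advancing +1, or +2 across a Feb 29):
  2358: Wed  2359: Thu (+1)  2360: Sat (+2)  2361: Sun (+1)  2362: Mon (+1)
  2363: Tue (+1) ✓  2364: Thu (+2)  2365: Fri (+1)  2366: Sat (+1)  2367: Sun (+1)
  2368: Tue (+2) ✓  2369: Wed (+1)  2370: Thu (+1)  2371: Fri (+1)  … (57 more years) …
  2429: Mon (+1)  2430: Tue (+1) ✓  2431: Wed (+1)  2432: Fri (+2)  2433: Sat (+1)
  2434: Sun (+1)  2435: Mon (+1)  2436: Wed (+2)  2437: Thu (+1)  2438: Fri (+1)
  2439: Sat (+1)  2440: Mon (+2)  2441: Tue (+1) ✓  2442: Wed (+1)
Tuesday years: 2363, 2368, 2374, 2385, 2391, 2396, 2402, 2413, 2419, 2424, 2430, 2441 — 12 in total.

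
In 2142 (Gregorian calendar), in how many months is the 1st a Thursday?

3

Check the 1st of each month of 2142: Jan 1: Mon, Feb 1: Thu, Mar 1: Thu, Apr 1: Sun, May 1: Tue, Jun 1: Fri, Jul 1: Sun, Aug 1: Wed, Sep 1: Sat, Oct 1: Mon, Nov 1: Thu, Dec 1: Sat.
Thursday occurs in February, March, November — 3 months.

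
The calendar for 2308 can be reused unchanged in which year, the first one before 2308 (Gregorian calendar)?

2296

Two years share a calendar iff Jan 1 falls on the same weekday and both are leap or both are common. 2308: Jan 1 is Wednesday, leap year.
2307: Jan 1 Tuesday, common
2306: Jan 1 Monday, common
2305: Jan 1 Sunday, common
2304: Jan 1 Friday, leap
2303: Jan 1 Thursday, common
2302: Jan 1 Wednesday, common
2301: Jan 1 Tuesday, common
2300: Jan 1 Monday, common
2299: Jan 1 Sunday, common
2298: Jan 1 Saturday, common
2297: Jan 1 Friday, common
2296: Jan 1 Wednesday, leap
2296 matches on both conditions.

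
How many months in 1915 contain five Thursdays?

4

A month of length L has five Thursdays iff its first Thursday is on day ≤ L−28 (so day 1–3 in a 31-day month, 1–2 in a 30-day month, day 1 in a leap February).
Checking each month of 1915: Jan starts Fri (31d); Feb starts Mon (28d); Mar starts Mon (31d); Apr starts Thu (30d) ✓; May starts Sat (31d); Jun starts Tue (30d); Jul starts Thu (31d) ✓; Aug starts Sun (31d); Sep starts Wed (30d) ✓; Oct starts Fri (31d); Nov starts Mon (30d); Dec starts Wed (31d) ✓.
Five-Thursday months: April, July, September, December → 4.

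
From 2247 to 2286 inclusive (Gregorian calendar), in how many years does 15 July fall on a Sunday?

Track 15 July's weekday year by year (advancing +1, or +2 across a Feb 29):
  2247: Thu  2248: Sat (+2)  2249: Sun (+1) ✓  2250: Mon (+1)  2251: Tue (+1)
  2252: Thu (+2)  2253: Fri (+1)  2254: Sat (+1)  2255: Sun (+1) ✓  2256: Tue (+2)
  2257: Wed (+1)  2258: Thu (+1)  2259: Fri (+1)  2260: Sun (+2) ✓  … (12 more years) …
  2273: Tue (+1)  2274: Wed (+1)  2275: Thu (+1)  2276: Sat (+2)  2277: Sun (+1) ✓
  2278: Mon (+1)  2279: Tue (+1)  2280: Thu (+2)  2281: Fri (+1)  2282: Sat (+1)
  2283: Sun (+1) ✓  2284: Tue (+2)  2285: Wed (+1)  2286: Thu (+1)
Sunday years: 2249, 2255, 2260, 2266, 2277, 2283 — 6 in total.

6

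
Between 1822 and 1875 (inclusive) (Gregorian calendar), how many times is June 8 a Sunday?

Track June 8's weekday year by year (advancing +1, or +2 across a Feb 29):
  1822: Sat  1823: Sun (+1) ✓  1824: Tue (+2)  1825: Wed (+1)  1826: Thu (+1)
  1827: Fri (+1)  1828: Sun (+2) ✓  1829: Mon (+1)  1830: Tue (+1)  1831: Wed (+1)
  1832: Fri (+2)  1833: Sat (+1)  1834: Sun (+1) ✓  1835: Mon (+1)  … (26 more years) …
  1862: Sun (+1) ✓  1863: Mon (+1)  1864: Wed (+2)  1865: Thu (+1)  1866: Fri (+1)
  1867: Sat (+1)  1868: Mon (+2)  1869: Tue (+1)  1870: Wed (+1)  1871: Thu (+1)
  1872: Sat (+2)  1873: Sun (+1) ✓  1874: Mon (+1)  1875: Tue (+1)
Sunday years: 1823, 1828, 1834, 1845, 1851, 1856, 1862, 1873 — 8 in total.

8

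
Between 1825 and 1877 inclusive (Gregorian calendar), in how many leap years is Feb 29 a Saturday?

2

Leap years in 1825–1877: 13 of them.
Feb 29 weekday advances by 5 (mod 7) from one leap year to the next four years later (or differs when a century non-leap intervenes).
Leap-day weekdays: 1828:Fri 1832:Wed 1836:Mon 1840:Sat✓ 1844:Thu 1848:Tue 1852:Sun 1856:Fri 1860:Wed 1864:Mon 1868:Sat✓ 1872:Thu 1876:Tue
Saturday: 1840, 1868 → 2.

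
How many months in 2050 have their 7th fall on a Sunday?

Check the 7th of each month of 2050: Jan 7: Fri, Feb 7: Mon, Mar 7: Mon, Apr 7: Thu, May 7: Sat, Jun 7: Tue, Jul 7: Thu, Aug 7: Sun, Sep 7: Wed, Oct 7: Fri, Nov 7: Mon, Dec 7: Wed.
Sunday occurs in August — 1 month.

1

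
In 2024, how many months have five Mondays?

A month of length L has five Mondays iff its first Monday is on day ≤ L−28 (so day 1–3 in a 31-day month, 1–2 in a 30-day month, day 1 in a leap February).
Checking each month of 2024: Jan starts Mon (31d) ✓; Feb starts Thu (29d); Mar starts Fri (31d); Apr starts Mon (30d) ✓; May starts Wed (31d); Jun starts Sat (30d); Jul starts Mon (31d) ✓; Aug starts Thu (31d); Sep starts Sun (30d) ✓; Oct starts Tue (31d); Nov starts Fri (30d); Dec starts Sun (31d) ✓.
Five-Monday months: January, April, July, September, December → 5.

5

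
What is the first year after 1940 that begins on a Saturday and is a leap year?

1944

Jan 1 advances by 2 weekdays after a leap year and by 1 after a common year.
1940: Jan 1 is Monday (leap).
1941: Wednesday
1942: Thursday
1943: Friday
1944: Saturday (leap)
1944 begins on a Saturday and is a leap year.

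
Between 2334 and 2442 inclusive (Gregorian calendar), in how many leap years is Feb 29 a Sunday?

Leap years in 2334–2442: 27 of them.
Feb 29 weekday advances by 5 (mod 7) from one leap year to the next four years later (or differs when a century non-leap intervenes).
Leap-day weekdays: 2336:Sat 2340:Thu 2344:Tue 2348:Sun✓ 2352:Fri 2356:Wed 2360:Mon 2364:Sat 2368:Thu 2372:Tue 2376:Sun✓ 2380:Fri 2384:Wed 2388:Mon 2392:Sat 2396:Thu 2400:Tue 2404:Sun✓ 2408:Fri 2412:Wed 2416:Mon 2420:Sat 2424:Thu 2428:Tue 2432:Sun✓ 2436:Fri 2440:Wed
Sunday: 2348, 2376, 2404, 2432 → 4.

4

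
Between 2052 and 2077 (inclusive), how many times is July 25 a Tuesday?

3

Track July 25's weekday year by year (advancing +1, or +2 across a Feb 29):
  2052: Thu  2053: Fri (+1)  2054: Sat (+1)  2055: Sun (+1)  2056: Tue (+2) ✓
  2057: Wed (+1)  2058: Thu (+1)  2059: Fri (+1)  2060: Sun (+2)  2061: Mon (+1)
  2062: Tue (+1) ✓  2063: Wed (+1)  2064: Fri (+2)  2065: Sat (+1)  2066: Sun (+1)
  2067: Mon (+1)  2068: Wed (+2)  2069: Thu (+1)  2070: Fri (+1)  2071: Sat (+1)
  2072: Mon (+2)  2073: Tue (+1) ✓  2074: Wed (+1)  2075: Thu (+1)  2076: Sat (+2)
  2077: Sun (+1)
Tuesday years: 2056, 2062, 2073 — 3 in total.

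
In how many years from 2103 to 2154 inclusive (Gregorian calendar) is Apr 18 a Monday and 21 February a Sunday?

Check each year's weekday for Apr 18 and 21 February:
  2103: Wed/Wed  2104: Fri/Thu  2105: Sat/Sat  2106: Sun/Sun  2107: Mon/Mon  2108: Wed/Tue  2109: Thu/Thu  2110: Fri/Fri  2111: Sat/Sat  2112: Mon/Sun ✓  2113: Tue/Tue  2114: Wed/Wed  2115: Thu/Thu  2116: Sat/Fri  …(24 more)…  2141: Tue/Tue  2142: Wed/Wed  2143: Thu/Thu  2144: Sat/Fri  2145: Sun/Sun  2146: Mon/Mon  2147: Tue/Tue  2148: Thu/Wed  2149: Fri/Fri  2150: Sat/Sat  2151: Sun/Sun  2152: Tue/Mon  2153: Wed/Wed  2154: Thu/Thu
Both conditions hold in: 2112, 2140 — 2.

2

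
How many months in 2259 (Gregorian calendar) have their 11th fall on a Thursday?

1

Check the 11th of each month of 2259: Jan 11: Tue, Feb 11: Fri, Mar 11: Fri, Apr 11: Mon, May 11: Wed, Jun 11: Sat, Jul 11: Mon, Aug 11: Thu, Sep 11: Sun, Oct 11: Tue, Nov 11: Fri, Dec 11: Sun.
Thursday occurs in August — 1 month.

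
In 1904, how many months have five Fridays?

A month of length L has five Fridays iff its first Friday is on day ≤ L−28 (so day 1–3 in a 31-day month, 1–2 in a 30-day month, day 1 in a leap February).
Checking each month of 1904: Jan starts Fri (31d) ✓; Feb starts Mon (29d); Mar starts Tue (31d); Apr starts Fri (30d) ✓; May starts Sun (31d); Jun starts Wed (30d); Jul starts Fri (31d) ✓; Aug starts Mon (31d); Sep starts Thu (30d) ✓; Oct starts Sat (31d); Nov starts Tue (30d); Dec starts Thu (31d) ✓.
Five-Friday months: January, April, July, September, December → 5.

5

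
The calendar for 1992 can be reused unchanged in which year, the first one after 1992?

Two years share a calendar iff Jan 1 falls on the same weekday and both are leap or both are common. 1992: Jan 1 is Wednesday, leap year.
1993: Jan 1 Friday, common
1994: Jan 1 Saturday, common
1995: Jan 1 Sunday, common
1996: Jan 1 Monday, leap
1997: Jan 1 Wednesday, common
1998: Jan 1 Thursday, common
1999: Jan 1 Friday, common
2000: Jan 1 Saturday, leap
2001: Jan 1 Monday, common
2002: Jan 1 Tuesday, common
2003: Jan 1 Wednesday, common
2004: Jan 1 Thursday, leap
2005: Jan 1 Saturday, common
2006: Jan 1 Sunday, common
2007: Jan 1 Monday, common
2008: Jan 1 Tuesday, leap
2009: Jan 1 Thursday, common
2010: Jan 1 Friday, common
2011: Jan 1 Saturday, common
2012: Jan 1 Sunday, leap
2013: Jan 1 Tuesday, common
2014: Jan 1 Wednesday, common
2015: Jan 1 Thursday, common
2016: Jan 1 Friday, leap
2017: Jan 1 Sunday, common
2018: Jan 1 Monday, common
2019: Jan 1 Tuesday, common
2020: Jan 1 Wednesday, leap
2020 matches on both conditions.

2020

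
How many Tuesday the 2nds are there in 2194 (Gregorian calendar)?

2

Check the 2nd of each month of 2194: Jan 2: Thu, Feb 2: Sun, Mar 2: Sun, Apr 2: Wed, May 2: Fri, Jun 2: Mon, Jul 2: Wed, Aug 2: Sat, Sep 2: Tue, Oct 2: Thu, Nov 2: Sun, Dec 2: Tue.
Tuesday occurs in September, December — 2 months.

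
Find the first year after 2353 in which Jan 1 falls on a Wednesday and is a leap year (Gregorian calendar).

Jan 1 advances by 2 weekdays after a leap year and by 1 after a common year.
2353: Jan 1 is Thursday.
2354: Friday
2355: Saturday
2356: Sunday (leap)
2357: Tuesday
2358: Wednesday
2359: Thursday
2360: Friday (leap)
2361: Sunday
2362: Monday
2363: Tuesday
2364: Wednesday (leap)
2364 begins on a Wednesday and is a leap year.

2364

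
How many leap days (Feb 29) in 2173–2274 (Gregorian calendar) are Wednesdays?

4

Leap years in 2173–2274: 24 of them.
Feb 29 weekday advances by 5 (mod 7) from one leap year to the next four years later (or differs when a century non-leap intervenes).
Leap-day weekdays: 2176:Thu 2180:Tue 2184:Sun 2188:Fri 2192:Wed✓ 2196:Mon 2204:Wed✓ 2208:Mon 2212:Sat 2216:Thu 2220:Tue 2224:Sun 2228:Fri 2232:Wed✓ 2236:Mon 2240:Sat 2244:Thu 2248:Tue 2252:Sun 2256:Fri 2260:Wed✓ 2264:Mon 2268:Sat 2272:Thu
Wednesday: 2192, 2204, 2232, 2260 → 4.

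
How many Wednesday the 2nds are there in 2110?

Check the 2nd of each month of 2110: Jan 2: Thu, Feb 2: Sun, Mar 2: Sun, Apr 2: Wed, May 2: Fri, Jun 2: Mon, Jul 2: Wed, Aug 2: Sat, Sep 2: Tue, Oct 2: Thu, Nov 2: Sun, Dec 2: Tue.
Wednesday occurs in April, July — 2 months.

2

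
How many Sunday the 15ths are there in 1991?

2

Check the 15th of each month of 1991: Jan 15: Tue, Feb 15: Fri, Mar 15: Fri, Apr 15: Mon, May 15: Wed, Jun 15: Sat, Jul 15: Mon, Aug 15: Thu, Sep 15: Sun, Oct 15: Tue, Nov 15: Fri, Dec 15: Sun.
Sunday occurs in September, December — 2 months.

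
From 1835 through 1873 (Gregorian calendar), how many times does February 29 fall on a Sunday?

Leap years in 1835–1873: 10 of them.
Feb 29 weekday advances by 5 (mod 7) from one leap year to the next four years later (or differs when a century non-leap intervenes).
Leap-day weekdays: 1836:Mon 1840:Sat 1844:Thu 1848:Tue 1852:Sun✓ 1856:Fri 1860:Wed 1864:Mon 1868:Sat 1872:Thu
Sunday: 1852 → 1.

1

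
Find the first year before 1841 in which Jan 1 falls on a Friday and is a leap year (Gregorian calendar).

Jan 1 advances by 2 weekdays after a leap year and by 1 after a common year.
1841: Jan 1 is Friday.
1840: Wednesday (leap)
1839: Tuesday
1838: Monday
1837: Sunday
1836: Friday (leap)
1836 begins on a Friday and is a leap year.

1836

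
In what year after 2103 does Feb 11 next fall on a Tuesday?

2110

From one year to the next, a fixed date's weekday advances by 1, or by 2 when a Feb 29 lies between the two dates.
2103: February 11 is Sunday.
2104: Monday (+1)
2105: Wednesday (+2)
2106: Thursday (+1)
2107: Friday (+1)
2108: Saturday (+1)
2109: Monday (+2)
2110: Tuesday (+1)
Feb 11 falls on a Tuesday in 2110.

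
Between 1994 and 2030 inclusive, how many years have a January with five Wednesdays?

January has 31 days; it has five Wednesdays when Wednesday falls among the first (month-length − 28) days — i.e. when January 1 is one of Wednesday/Tuesday/Monday.
January 1 by year: 1994:Sat 1995:Sun 1996:Mon✓ 1997:Wed✓ 1998:Thu 1999:Fri 2000:Sat 2001:Mon✓ 2002:Tue✓ 2003:Wed✓ 2004:Thu 2005:Sat 2006:Sun 2007:Mon✓ 2008:Tue✓ …(7 more)… 2016:Fri 2017:Sun 2018:Mon✓ 2019:Tue✓ 2020:Wed✓ 2021:Fri 2022:Sat 2023:Sun 2024:Mon✓ 2025:Wed✓ 2026:Thu 2027:Fri 2028:Sat 2029:Mon✓ 2030:Tue✓
Years with five Wednesdays: 1996, 1997, 2001, 2002, 2003, 2007, 2008, 2013, 2014, 2018, 2019, 2020, 2024, 2025, 2029, 2030 → 16.

16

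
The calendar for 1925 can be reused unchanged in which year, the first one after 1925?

Two years share a calendar iff Jan 1 falls on the same weekday and both are leap or both are common. 1925: Jan 1 is Thursday, common year.
1926: Jan 1 Friday, common
1927: Jan 1 Saturday, common
1928: Jan 1 Sunday, leap
1929: Jan 1 Tuesday, common
1930: Jan 1 Wednesday, common
1931: Jan 1 Thursday, common
1931 matches on both conditions.

1931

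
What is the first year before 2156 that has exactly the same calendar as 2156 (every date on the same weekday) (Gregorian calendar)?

2128

Two years share a calendar iff Jan 1 falls on the same weekday and both are leap or both are common. 2156: Jan 1 is Thursday, leap year.
2155: Jan 1 Wednesday, common
2154: Jan 1 Tuesday, common
2153: Jan 1 Monday, common
2152: Jan 1 Saturday, leap
2151: Jan 1 Friday, common
2150: Jan 1 Thursday, common
2149: Jan 1 Wednesday, common
2148: Jan 1 Monday, leap
2147: Jan 1 Sunday, common
2146: Jan 1 Saturday, common
2145: Jan 1 Friday, common
2144: Jan 1 Wednesday, leap
2143: Jan 1 Tuesday, common
2142: Jan 1 Monday, common
2141: Jan 1 Sunday, common
2140: Jan 1 Friday, leap
2139: Jan 1 Thursday, common
2138: Jan 1 Wednesday, common
2137: Jan 1 Tuesday, common
2136: Jan 1 Sunday, leap
2135: Jan 1 Saturday, common
2134: Jan 1 Friday, common
2133: Jan 1 Thursday, common
2132: Jan 1 Tuesday, leap
2131: Jan 1 Monday, common
2130: Jan 1 Sunday, common
2129: Jan 1 Saturday, common
2128: Jan 1 Thursday, leap
2128 matches on both conditions.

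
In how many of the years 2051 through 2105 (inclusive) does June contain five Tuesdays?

June has 30 days; it has five Tuesdays when Tuesday falls among the first (month-length − 28) days — i.e. when June 1 is one of Tuesday/Monday.
June 1 by year: 2051:Thu 2052:Sat 2053:Sun 2054:Mon✓ 2055:Tue✓ 2056:Thu 2057:Fri 2058:Sat 2059:Sun 2060:Tue✓ 2061:Wed 2062:Thu 2063:Fri 2064:Sun 2065:Mon✓ …(25 more)… 2091:Fri 2092:Sun 2093:Mon✓ 2094:Tue✓ 2095:Wed 2096:Fri 2097:Sat 2098:Sun 2099:Mon✓ 2100:Tue✓ 2101:Wed 2102:Thu 2103:Fri 2104:Sun 2105:Mon✓
Years with five Tuesdays: 2054, 2055, 2060, 2065, 2066, 2071, 2076, 2077, 2082, 2083, 2088, 2093, 2094, 2099, 2100, 2105 → 16.

16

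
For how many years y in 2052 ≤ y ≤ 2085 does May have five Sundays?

14

May has 31 days; it has five Sundays when Sunday falls among the first (month-length − 28) days — i.e. when May 1 is one of Sunday/Saturday/Friday.
May 1 by year: 2052:Wed 2053:Thu 2054:Fri✓ 2055:Sat✓ 2056:Mon 2057:Tue 2058:Wed 2059:Thu 2060:Sat✓ 2061:Sun✓ 2062:Mon 2063:Tue 2064:Thu 2065:Fri✓ 2066:Sat✓ …(4 more)… 2071:Fri✓ 2072:Sun✓ 2073:Mon 2074:Tue 2075:Wed 2076:Fri✓ 2077:Sat✓ 2078:Sun✓ 2079:Mon 2080:Wed 2081:Thu 2082:Fri✓ 2083:Sat✓ 2084:Mon 2085:Tue
Years with five Sundays: 2054, 2055, 2060, 2061, 2065, 2066, 2067, 2071, 2072, 2076, 2077, 2078, 2082, 2083 → 14.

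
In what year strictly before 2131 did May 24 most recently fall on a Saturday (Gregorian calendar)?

2127

From one year to the next, a fixed date's weekday advances by 1, or by 2 when a Feb 29 lies between the two dates.
2131: May 24 is Thursday.
2130: Wednesday (−1)
2129: Tuesday (−1)
2128: Monday (−1)
2127: Saturday (−2)
May 24 falls on a Saturday in 2127.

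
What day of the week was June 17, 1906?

Sunday

January 1, 1906 is a Monday.
June 17 is day 168 of the year, i.e. 167 days after Jan 1.
167 mod 7 = 6, so advance 6 weekdays from Monday: Sunday.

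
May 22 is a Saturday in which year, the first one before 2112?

From one year to the next, a fixed date's weekday advances by 1, or by 2 when a Feb 29 lies between the two dates.
2112: May 22 is Sunday.
2111: Friday (−2)
2110: Thursday (−1)
2109: Wednesday (−1)
2108: Tuesday (−1)
2107: Sunday (−2)
2106: Saturday (−1)
May 22 falls on a Saturday in 2106.

2106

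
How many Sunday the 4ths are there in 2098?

1

Check the 4th of each month of 2098: Jan 4: Sat, Feb 4: Tue, Mar 4: Tue, Apr 4: Fri, May 4: Sun, Jun 4: Wed, Jul 4: Fri, Aug 4: Mon, Sep 4: Thu, Oct 4: Sat, Nov 4: Tue, Dec 4: Thu.
Sunday occurs in May — 1 month.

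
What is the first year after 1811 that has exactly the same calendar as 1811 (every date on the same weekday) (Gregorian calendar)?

Two years share a calendar iff Jan 1 falls on the same weekday and both are leap or both are common. 1811: Jan 1 is Tuesday, common year.
1812: Jan 1 Wednesday, leap
1813: Jan 1 Friday, common
1814: Jan 1 Saturday, common
1815: Jan 1 Sunday, common
1816: Jan 1 Monday, leap
1817: Jan 1 Wednesday, common
1818: Jan 1 Thursday, common
1819: Jan 1 Friday, common
1820: Jan 1 Saturday, leap
1821: Jan 1 Monday, common
1822: Jan 1 Tuesday, common
1822 matches on both conditions.

1822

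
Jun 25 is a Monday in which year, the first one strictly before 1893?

1888

From one year to the next, a fixed date's weekday advances by 1, or by 2 when a Feb 29 lies between the two dates.
1893: June 25 is Sunday.
1892: Saturday (−1)
1891: Thursday (−2)
1890: Wednesday (−1)
1889: Tuesday (−1)
1888: Monday (−1)
Jun 25 falls on a Monday in 1888.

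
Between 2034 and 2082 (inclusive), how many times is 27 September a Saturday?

7

Track 27 September's weekday year by year (advancing +1, or +2 across a Feb 29):
  2034: Wed  2035: Thu (+1)  2036: Sat (+2) ✓  2037: Sun (+1)  2038: Mon (+1)
  2039: Tue (+1)  2040: Thu (+2)  2041: Fri (+1)  2042: Sat (+1) ✓  2043: Sun (+1)
  2044: Tue (+2)  2045: Wed (+1)  2046: Thu (+1)  2047: Fri (+1)  … (21 more years) …
  2069: Fri (+1)  2070: Sat (+1) ✓  2071: Sun (+1)  2072: Tue (+2)  2073: Wed (+1)
  2074: Thu (+1)  2075: Fri (+1)  2076: Sun (+2)  2077: Mon (+1)  2078: Tue (+1)
  2079: Wed (+1)  2080: Fri (+2)  2081: Sat (+1) ✓  2082: Sun (+1)
Saturday years: 2036, 2042, 2053, 2059, 2064, 2070, 2081 — 7 in total.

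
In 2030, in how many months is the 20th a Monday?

1

Check the 20th of each month of 2030: Jan 20: Sun, Feb 20: Wed, Mar 20: Wed, Apr 20: Sat, May 20: Mon, Jun 20: Thu, Jul 20: Sat, Aug 20: Tue, Sep 20: Fri, Oct 20: Sun, Nov 20: Wed, Dec 20: Fri.
Monday occurs in May — 1 month.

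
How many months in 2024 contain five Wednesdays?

4

A month of length L has five Wednesdays iff its first Wednesday is on day ≤ L−28 (so day 1–3 in a 31-day month, 1–2 in a 30-day month, day 1 in a leap February).
Checking each month of 2024: Jan starts Mon (31d) ✓; Feb starts Thu (29d); Mar starts Fri (31d); Apr starts Mon (30d); May starts Wed (31d) ✓; Jun starts Sat (30d); Jul starts Mon (31d) ✓; Aug starts Thu (31d); Sep starts Sun (30d); Oct starts Tue (31d) ✓; Nov starts Fri (30d); Dec starts Sun (31d).
Five-Wednesday months: January, May, July, October → 4.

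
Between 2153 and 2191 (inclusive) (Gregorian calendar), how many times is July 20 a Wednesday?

6

Track July 20's weekday year by year (advancing +1, or +2 across a Feb 29):
  2153: Fri  2154: Sat (+1)  2155: Sun (+1)  2156: Tue (+2)  2157: Wed (+1) ✓
  2158: Thu (+1)  2159: Fri (+1)  2160: Sun (+2)  2161: Mon (+1)  2162: Tue (+1)
  2163: Wed (+1) ✓  2164: Fri (+2)  2165: Sat (+1)  2166: Sun (+1)  … (11 more years) …
  2178: Mon (+1)  2179: Tue (+1)  2180: Thu (+2)  2181: Fri (+1)  2182: Sat (+1)
  2183: Sun (+1)  2184: Tue (+2)  2185: Wed (+1) ✓  2186: Thu (+1)  2187: Fri (+1)
  2188: Sun (+2)  2189: Mon (+1)  2190: Tue (+1)  2191: Wed (+1) ✓
Wednesday years: 2157, 2163, 2168, 2174, 2185, 2191 — 6 in total.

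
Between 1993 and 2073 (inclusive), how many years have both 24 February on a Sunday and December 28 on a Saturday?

Check each year's weekday for 24 February and December 28:
  1993: Wed/Tue  1994: Thu/Wed  1995: Fri/Thu  1996: Sat/Sat  1997: Mon/Sun  1998: Tue/Mon  1999: Wed/Tue  2000: Thu/Thu  2001: Sat/Fri  2002: Sun/Sat ✓  2003: Mon/Sun  2004: Tue/Tue  2005: Thu/Wed  2006: Fri/Thu  …(53 more)…  2060: Tue/Tue  2061: Thu/Wed  2062: Fri/Thu  2063: Sat/Fri  2064: Sun/Sun  2065: Tue/Mon  2066: Wed/Tue  2067: Thu/Wed  2068: Fri/Fri  2069: Sun/Sat ✓  2070: Mon/Sun  2071: Tue/Mon  2072: Wed/Wed  2073: Fri/Thu
Both conditions hold in: 2002, 2013, 2019, 2030, 2041, 2047, 2058, 2069 — 8.

8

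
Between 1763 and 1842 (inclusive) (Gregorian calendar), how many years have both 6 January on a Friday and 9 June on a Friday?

8

Check each year's weekday for 6 January and 9 June:
  1763: Thu/Thu  1764: Fri/Sat  1765: Sun/Sun  1766: Mon/Mon  1767: Tue/Tue  1768: Wed/Thu  1769: Fri/Fri ✓  1770: Sat/Sat  1771: Sun/Sun  1772: Mon/Tue  1773: Wed/Wed  1774: Thu/Thu  1775: Fri/Fri ✓  1776: Sat/Sun  …(52 more)…  1829: Tue/Tue  1830: Wed/Wed  1831: Thu/Thu  1832: Fri/Sat  1833: Sun/Sun  1834: Mon/Mon  1835: Tue/Tue  1836: Wed/Thu  1837: Fri/Fri ✓  1838: Sat/Sat  1839: Sun/Sun  1840: Mon/Tue  1841: Wed/Wed  1842: Thu/Thu
Both conditions hold in: 1769, 1775, 1786, 1797, 1809, 1815, 1826, 1837 — 8.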